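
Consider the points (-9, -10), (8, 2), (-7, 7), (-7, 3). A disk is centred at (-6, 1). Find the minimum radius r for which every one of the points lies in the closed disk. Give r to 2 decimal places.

14.04

The required radius is the distance from (-6, 1) to the farthest point.
Squared distances: 130, 197, 37, 5.
Maximum is 197, attained at (8, 2).
r = √197 ≈ 14.04.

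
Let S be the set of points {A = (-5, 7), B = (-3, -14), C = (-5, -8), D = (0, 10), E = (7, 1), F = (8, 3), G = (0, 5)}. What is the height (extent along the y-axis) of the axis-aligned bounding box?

24

max y = 10, min y = -14, so height = 24.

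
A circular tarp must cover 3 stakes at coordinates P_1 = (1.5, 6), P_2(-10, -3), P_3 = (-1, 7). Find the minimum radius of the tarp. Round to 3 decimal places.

Side lengths²: P_1P_2² = 213.25, P_1P_3² = 7.25, P_2P_3² = 181.
Since P_1P_2² = 213.25 ≥ 181 + 7.25 = 188.25, the angle opposite P_1P_2 is not acute, so the smallest enclosing circle has P_1P_2 as diameter.
Centre = midpoint of P_1P_2 = (-4.25, 1.5), r² = 213.25/4 = 53.3125.
r = √(53.3125) ≈ 7.302.

7.302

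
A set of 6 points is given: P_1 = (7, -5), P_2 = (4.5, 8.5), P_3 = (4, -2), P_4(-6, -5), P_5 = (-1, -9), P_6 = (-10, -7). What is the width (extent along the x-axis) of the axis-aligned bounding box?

17

max x = 7, min x = -10, so width = 17.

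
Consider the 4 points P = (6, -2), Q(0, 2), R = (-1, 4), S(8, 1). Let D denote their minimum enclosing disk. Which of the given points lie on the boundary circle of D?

A smallest enclosing disk is always determined by at most three of the input points on its boundary.
The minimum enclosing circle is determined by three boundary points: P, R, S.
Their circumcentre is (73/22, 43/22) with r² = 5525/242.
The farthest remaining point Q is at distance² 2665/242 ≤ 5525/242.
The points at distance exactly r from the centre are P, R, S — 3 points.

P, R, S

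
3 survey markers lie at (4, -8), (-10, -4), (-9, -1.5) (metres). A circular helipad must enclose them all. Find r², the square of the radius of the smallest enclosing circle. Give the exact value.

Call the three points A, B, C in the order given.
Side lengths²: AB² = 212, AC² = 211.25, BC² = 7.25.
Since AB² = 212 < 211.25 + 7.25 = 218.5, the triangle is acute, so the smallest enclosing circle is the circumcircle.
Circumcentre = (-17/6, -65/12), r² = 7685/144.

7685/144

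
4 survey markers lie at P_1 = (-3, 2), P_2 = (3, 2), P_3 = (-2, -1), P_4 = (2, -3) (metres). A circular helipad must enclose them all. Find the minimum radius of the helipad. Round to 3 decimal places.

3.606

The minimum enclosing circle is determined by three boundary points: P_1, P_2, P_4.
Their circumcentre is (0, 0) with r² = 13.
The farthest remaining point P_3 is at distance² 5 ≤ 13.
r = √13 ≈ 3.606.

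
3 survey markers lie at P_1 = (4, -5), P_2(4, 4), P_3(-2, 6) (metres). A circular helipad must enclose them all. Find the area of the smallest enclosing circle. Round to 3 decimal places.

123.308

Side lengths²: P_1P_2² = 81, P_1P_3² = 157, P_2P_3² = 40.
Since P_1P_3² = 157 ≥ 81 + 40 = 121, the angle opposite P_1P_3 is not acute, so the smallest enclosing circle has P_1P_3 as diameter.
Centre = midpoint of P_1P_3 = (1, 0.5), r² = 157/4 = 39.25.
Area = π·r² = π·39.25 ≈ 123.308.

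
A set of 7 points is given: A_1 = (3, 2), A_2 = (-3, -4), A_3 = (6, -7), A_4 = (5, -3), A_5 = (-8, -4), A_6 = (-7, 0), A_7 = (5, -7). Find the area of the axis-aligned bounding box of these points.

x ranges over [-8, 6], width 14.
y ranges over [-7, 2], height 9.
Area = 14 × 9 = 126.

126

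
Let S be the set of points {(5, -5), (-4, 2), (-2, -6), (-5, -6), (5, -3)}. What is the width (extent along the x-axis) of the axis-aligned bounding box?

max x = 5, min x = -5, so width = 10.

10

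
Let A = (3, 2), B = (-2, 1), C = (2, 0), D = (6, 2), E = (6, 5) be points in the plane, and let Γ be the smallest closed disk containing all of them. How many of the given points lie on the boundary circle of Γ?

The minimum enclosing circle of a finite set is fixed by two of the points (as a diameter) or three (as a circumcircle).
The farthest pair is B–E with squared distance 80. The circle on this segment as diameter has centre (2, 3) and r² = 80/4 = 20.
Check A: distance² to centre = 2 ≤ 20, so it lies inside.
All remaining points lie in this disk, and no smaller disk contains both endpoints, so this is the minimum enclosing circle.
The points at distance exactly r from the centre are B, E — 2 points.

2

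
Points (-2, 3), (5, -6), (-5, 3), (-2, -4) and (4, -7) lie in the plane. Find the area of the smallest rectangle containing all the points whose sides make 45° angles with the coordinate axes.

In coordinates u = x + y, v = x − y the rectangle is axis-aligned; the map (x,y)→(u,v) scales areas by 2.
u-values: 1, -1, -2, -6, -3; range = 1 − (-6) = 7.
v-values: -5, 11, -8, 2, 11; range = 11 − (-8) = 19.
Area = (7 × 19) / 2 = 66.5.

66.5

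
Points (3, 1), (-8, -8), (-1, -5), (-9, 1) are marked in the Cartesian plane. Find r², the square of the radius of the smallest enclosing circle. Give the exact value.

4141/81

By Welzl's lemma the MEC is supported by two points (diametrically opposite) or three points (on a circumcircle).
The minimum enclosing circle is determined by three boundary points: (3, 1), (-8, -8), (-9, 1).
Their circumcentre is (-3, -26/9) with r² = 4141/81.
The farthest remaining point (-1, -5) is at distance² 685/81 ≤ 4141/81.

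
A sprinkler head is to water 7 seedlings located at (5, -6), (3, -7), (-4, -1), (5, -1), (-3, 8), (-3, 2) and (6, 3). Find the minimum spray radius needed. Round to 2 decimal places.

A smallest enclosing disk is always determined by at most three of the input points on its boundary.
The minimum enclosing circle is determined by three boundary points: (5, -6), (3, -7), (-3, 8).
Their circumcentre is (5/12, 2/3) with r² = 9425/144.
The farthest remaining point (6, 3) is at distance² 5273/144 ≤ 9425/144.
r = √(9425/144) ≈ 8.09.

8.09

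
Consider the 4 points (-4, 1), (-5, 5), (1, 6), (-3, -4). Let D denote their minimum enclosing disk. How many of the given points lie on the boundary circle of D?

3

The minimum enclosing circle of a finite set is fixed by two of the points (as a diameter) or three (as a circumcircle).
The minimum enclosing circle is determined by three boundary points: (-5, 5), (1, 6), (-3, -4).
Their circumcentre is (-71/56, 31/28) with r² = 91205/3136.
The farthest remaining point (-4, 1) is at distance² 23445/3136 ≤ 91205/3136.
The points at distance exactly r from the centre are (-5, 5), (1, 6), (-3, -4) — 3 points.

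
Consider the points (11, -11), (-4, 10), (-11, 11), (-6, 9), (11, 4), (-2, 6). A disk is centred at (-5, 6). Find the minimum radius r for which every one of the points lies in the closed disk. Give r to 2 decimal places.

The required radius is the distance from (-5, 6) to the farthest point.
Squared distances: 545, 17, 61, 10, 260, 9.
Maximum is 545, attained at (11, -11).
r = √545 ≈ 23.35.

23.35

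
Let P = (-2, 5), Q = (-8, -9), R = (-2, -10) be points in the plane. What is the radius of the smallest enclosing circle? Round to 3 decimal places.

7.721

Side lengths²: PQ² = 232, PR² = 225, QR² = 37.
Since PQ² = 232 < 225 + 37 = 262, the triangle is acute, so the smallest enclosing circle is the circumcircle.
Circumcentre = (-23/6, -2.5), r² = 1073/18.
r = √(1073/18) ≈ 7.721.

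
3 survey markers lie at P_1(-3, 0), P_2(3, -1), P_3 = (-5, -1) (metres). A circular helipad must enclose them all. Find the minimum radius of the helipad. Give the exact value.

4

Side lengths²: P_1P_2² = 37, P_1P_3² = 5, P_2P_3² = 64.
Since P_2P_3² = 64 ≥ 37 + 5 = 42, the angle opposite P_2P_3 is not acute, so the smallest enclosing circle has P_2P_3 as diameter.
Centre = midpoint of P_2P_3 = (-1, -1), r² = 64/4 = 16.
r = √16 = 4.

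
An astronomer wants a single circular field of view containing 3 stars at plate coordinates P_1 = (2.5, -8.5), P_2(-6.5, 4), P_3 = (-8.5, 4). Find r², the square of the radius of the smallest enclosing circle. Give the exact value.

69.3125

Side lengths²: P_1P_2² = 237.25, P_1P_3² = 277.25, P_2P_3² = 4.
Since P_1P_3² = 277.25 ≥ 237.25 + 4 = 241.25, the angle opposite P_1P_3 is not acute, so the smallest enclosing circle has P_1P_3 as diameter.
Centre = midpoint of P_1P_3 = (-3, -2.25), r² = 277.25/4 = 69.3125.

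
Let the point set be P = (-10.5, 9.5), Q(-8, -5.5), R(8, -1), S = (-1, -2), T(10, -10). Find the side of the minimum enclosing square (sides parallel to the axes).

The bounding box has width 20.5 and height 19.5.
An axis-aligned square enclosing the set must have side ≥ max(width, height).
So the minimum side is max(20.5, 19.5) = 20.5.

20.5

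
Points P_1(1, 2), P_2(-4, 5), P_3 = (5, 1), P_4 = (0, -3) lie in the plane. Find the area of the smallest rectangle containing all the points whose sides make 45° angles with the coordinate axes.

58.5

In coordinates u = x + y, v = x − y the rectangle is axis-aligned; the map (x,y)→(u,v) scales areas by 2.
u-values: 3, 1, 6, -3; range = 6 − (-3) = 9.
v-values: -1, -9, 4, 3; range = 4 − (-9) = 13.
Area = (9 × 13) / 2 = 58.5.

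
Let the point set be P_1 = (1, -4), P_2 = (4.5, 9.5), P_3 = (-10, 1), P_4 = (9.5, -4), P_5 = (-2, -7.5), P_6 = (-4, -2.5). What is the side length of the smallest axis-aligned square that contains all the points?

19.5

The bounding box has width 19.5 and height 17.
An axis-aligned square enclosing the set must have side ≥ max(width, height).
So the minimum side is max(19.5, 17) = 19.5.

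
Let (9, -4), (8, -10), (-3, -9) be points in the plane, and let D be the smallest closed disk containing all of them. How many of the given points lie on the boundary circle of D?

2

Call the three points A, B, C in the order given.
Side lengths²: AB² = 37, AC² = 169, BC² = 122.
Since AC² = 169 ≥ 122 + 37 = 159, the angle opposite AC is not acute, so the smallest enclosing circle has AC as diameter.
Centre = midpoint of AC = (3, -6.5), r² = 169/4 = 42.25.
The points at distance exactly r from the centre are (9, -4), (-3, -9) — 2 points.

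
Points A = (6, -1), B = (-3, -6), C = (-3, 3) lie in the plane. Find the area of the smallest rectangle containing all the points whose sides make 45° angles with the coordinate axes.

In coordinates u = x + y, v = x − y the rectangle is axis-aligned; the map (x,y)→(u,v) scales areas by 2.
u-values: 5, -9, 0; range = 5 − (-9) = 14.
v-values: 7, 3, -6; range = 7 − (-6) = 13.
Area = (14 × 13) / 2 = 91.

91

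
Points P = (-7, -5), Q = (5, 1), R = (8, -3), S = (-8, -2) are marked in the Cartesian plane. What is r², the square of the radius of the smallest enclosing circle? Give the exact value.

64.25

The minimum enclosing circle of a finite set is fixed by two of the points (as a diameter) or three (as a circumcircle).
The farthest pair is R–S with squared distance 257. The circle on this segment as diameter has centre (0, -2.5) and r² = 257/4 = 64.25.
Check P: distance² to centre = 55.25 ≤ 64.25, so it lies inside.
All remaining points lie in this disk, and no smaller disk contains both endpoints, so this is the minimum enclosing circle.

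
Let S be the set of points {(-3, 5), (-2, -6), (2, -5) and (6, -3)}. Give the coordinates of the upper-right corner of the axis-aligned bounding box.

x-range [-3, 6], y-range [-6, 5].
The upper-right corner is (6, 5).

(6, 5)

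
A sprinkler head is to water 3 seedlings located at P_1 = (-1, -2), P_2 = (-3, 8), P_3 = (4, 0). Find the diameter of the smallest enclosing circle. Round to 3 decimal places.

Side lengths²: P_1P_2² = 104, P_1P_3² = 29, P_2P_3² = 113.
Since P_2P_3² = 113 < 104 + 29 = 133, the triangle is acute, so the smallest enclosing circle is the circumcircle.
Circumcentre = (-13/54, 181/54), r² = 42601/1458.
Diameter = 2r = 2√(42601/1458) ≈ 10.811.

10.811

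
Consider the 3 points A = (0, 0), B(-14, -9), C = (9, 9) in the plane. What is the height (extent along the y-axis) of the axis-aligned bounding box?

18

max y = 9, min y = -9, so height = 18.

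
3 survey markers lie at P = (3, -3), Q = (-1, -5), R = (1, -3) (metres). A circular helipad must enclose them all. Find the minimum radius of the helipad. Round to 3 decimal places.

2.236

Side lengths²: PQ² = 20, PR² = 4, QR² = 8.
Since PQ² = 20 ≥ 8 + 4 = 12, the angle opposite PQ is not acute, so the smallest enclosing circle has PQ as diameter.
Centre = midpoint of PQ = (1, -4), r² = 20/4 = 5.
r = √5 ≈ 2.236.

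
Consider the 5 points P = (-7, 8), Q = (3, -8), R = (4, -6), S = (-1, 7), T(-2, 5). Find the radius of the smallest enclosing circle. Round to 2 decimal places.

By Welzl's lemma the MEC is supported by two points (diametrically opposite) or three points (on a circumcircle).
The farthest pair is P–Q with squared distance 356. The circle on this segment as diameter has centre (-2, 0) and r² = 356/4 = 89.
Check R: distance² to centre = 72 ≤ 89, so it lies inside.
All remaining points lie in this disk, and no smaller disk contains both endpoints, so this is the minimum enclosing circle.
r = √89 ≈ 9.43.

9.43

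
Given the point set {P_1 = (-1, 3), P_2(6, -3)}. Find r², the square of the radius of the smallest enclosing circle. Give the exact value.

The smallest circle enclosing two points has them as diameter endpoints.
Centre = midpoint = (2.5, 0); r² = |P_1P_2|²/4 = 85/4 = 21.25.

21.25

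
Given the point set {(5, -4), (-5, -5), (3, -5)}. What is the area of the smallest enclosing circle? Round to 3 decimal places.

79.325

Call the three points A, B, C in the order given.
Side lengths²: AB² = 101, AC² = 5, BC² = 64.
Since AB² = 101 ≥ 64 + 5 = 69, the angle opposite AB is not acute, so the smallest enclosing circle has AB as diameter.
Centre = midpoint of AB = (0, -4.5), r² = 101/4 = 25.25.
Area = π·r² = π·25.25 ≈ 79.325.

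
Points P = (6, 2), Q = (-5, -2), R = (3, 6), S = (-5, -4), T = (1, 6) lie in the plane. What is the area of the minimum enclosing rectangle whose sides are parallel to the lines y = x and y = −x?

In coordinates u = x + y, v = x − y the rectangle is axis-aligned; the map (x,y)→(u,v) scales areas by 2.
u-values: 8, -7, 9, -9, 7; range = 9 − (-9) = 18.
v-values: 4, -3, -3, -1, -5; range = 4 − (-5) = 9.
Area = (18 × 9) / 2 = 81.

81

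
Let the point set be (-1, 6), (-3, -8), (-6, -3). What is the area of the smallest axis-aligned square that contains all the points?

The bounding box has width 5 and height 14.
An axis-aligned square enclosing the set must have side ≥ max(width, height).
So the minimum side is max(5, 14) = 14.
Area = 14² = 196.

196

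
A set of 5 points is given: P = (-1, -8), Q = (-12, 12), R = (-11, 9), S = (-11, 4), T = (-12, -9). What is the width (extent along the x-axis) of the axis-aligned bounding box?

11

max x = -1, min x = -12, so width = 11.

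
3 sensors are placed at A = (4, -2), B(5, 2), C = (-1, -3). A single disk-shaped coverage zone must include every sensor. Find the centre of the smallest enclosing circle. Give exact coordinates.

(2, -0.5)

Side lengths²: AB² = 17, AC² = 26, BC² = 61.
Since BC² = 61 ≥ 26 + 17 = 43, the angle opposite BC is not acute, so the smallest enclosing circle has BC as diameter.
Centre = midpoint of BC = (2, -0.5), r² = 61/4 = 15.25.
Centre = (2, -0.5).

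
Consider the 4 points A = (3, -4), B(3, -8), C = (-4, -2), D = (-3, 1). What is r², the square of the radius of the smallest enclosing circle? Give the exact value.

29.25

By Welzl's lemma the MEC is supported by two points (diametrically opposite) or three points (on a circumcircle).
The farthest pair is B–D with squared distance 117. The circle on this segment as diameter has centre (0, -3.5) and r² = 117/4 = 29.25.
Check A: distance² to centre = 9.25 ≤ 29.25, so it lies inside.
All remaining points lie in this disk, and no smaller disk contains both endpoints, so this is the minimum enclosing circle.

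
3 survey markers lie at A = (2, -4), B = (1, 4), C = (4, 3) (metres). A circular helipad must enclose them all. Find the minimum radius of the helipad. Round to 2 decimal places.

Side lengths²: AB² = 65, AC² = 53, BC² = 10.
Since AB² = 65 ≥ 53 + 10 = 63, the angle opposite AB is not acute, so the smallest enclosing circle has AB as diameter.
Centre = midpoint of AB = (1.5, 0), r² = 65/4 = 16.25.
r = √(16.25) ≈ 4.03.

4.03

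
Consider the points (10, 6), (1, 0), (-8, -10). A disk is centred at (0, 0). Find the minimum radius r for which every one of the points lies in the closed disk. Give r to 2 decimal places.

The required radius is the distance from (0, 0) to the farthest point.
Squared distances: 136, 1, 164.
Maximum is 164, attained at (-8, -10).
r = √164 ≈ 12.81.

12.81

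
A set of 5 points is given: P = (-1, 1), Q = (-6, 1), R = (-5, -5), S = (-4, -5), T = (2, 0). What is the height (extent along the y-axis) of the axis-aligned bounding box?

6

max y = 1, min y = -5, so height = 6.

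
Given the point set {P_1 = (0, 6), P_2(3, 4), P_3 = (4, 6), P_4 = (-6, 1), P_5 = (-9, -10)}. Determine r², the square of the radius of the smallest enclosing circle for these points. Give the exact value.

106.25

The minimum enclosing circle of a finite set is fixed by two of the points (as a diameter) or three (as a circumcircle).
The farthest pair is P_3–P_5 with squared distance 425. The circle on this segment as diameter has centre (-2.5, -2) and r² = 425/4 = 106.25.
Check P_1: distance² to centre = 70.25 ≤ 106.25, so it lies inside.
All remaining points lie in this disk, and no smaller disk contains both endpoints, so this is the minimum enclosing circle.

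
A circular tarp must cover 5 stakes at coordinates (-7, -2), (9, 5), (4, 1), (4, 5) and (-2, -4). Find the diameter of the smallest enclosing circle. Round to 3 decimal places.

By Welzl's lemma the MEC is supported by two points (diametrically opposite) or three points (on a circumcircle).
The farthest pair is (-7, -2)–(9, 5) with squared distance 305. The circle on this segment as diameter has centre (1, 1.5) and r² = 305/4 = 76.25.
Check (4, 1): distance² to centre = 9.25 ≤ 76.25, so it lies inside.
All remaining points lie in this disk, and no smaller disk contains both endpoints, so this is the minimum enclosing circle.
Diameter = 2r = 2√(76.25) ≈ 17.464.

17.464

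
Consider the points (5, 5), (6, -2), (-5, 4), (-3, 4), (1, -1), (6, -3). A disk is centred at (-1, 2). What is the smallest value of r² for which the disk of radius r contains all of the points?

The required radius is the distance from (-1, 2) to the farthest point.
Squared distances: 45, 65, 20, 8, 13, 74.
Maximum is 74, attained at (6, -3).

74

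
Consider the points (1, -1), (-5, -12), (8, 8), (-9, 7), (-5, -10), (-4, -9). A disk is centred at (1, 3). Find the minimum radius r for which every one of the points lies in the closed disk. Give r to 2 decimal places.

16.16

The required radius is the distance from (1, 3) to the farthest point.
Squared distances: 16, 261, 74, 116, 205, 169.
Maximum is 261, attained at (-5, -12).
r = √261 ≈ 16.16.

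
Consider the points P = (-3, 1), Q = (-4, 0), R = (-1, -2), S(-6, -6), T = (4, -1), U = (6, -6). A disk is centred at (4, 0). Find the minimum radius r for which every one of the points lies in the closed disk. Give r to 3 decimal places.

The required radius is the distance from (4, 0) to the farthest point.
Squared distances: 50, 64, 29, 136, 1, 40.
Maximum is 136, attained at S.
r = √136 ≈ 11.662.

11.662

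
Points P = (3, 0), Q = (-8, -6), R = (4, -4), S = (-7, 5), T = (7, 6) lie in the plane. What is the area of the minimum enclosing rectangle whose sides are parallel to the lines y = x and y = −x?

In coordinates u = x + y, v = x − y the rectangle is axis-aligned; the map (x,y)→(u,v) scales areas by 2.
u-values: 3, -14, 0, -2, 13; range = 13 − (-14) = 27.
v-values: 3, -2, 8, -12, 1; range = 8 − (-12) = 20.
Area = (27 × 20) / 2 = 270.

270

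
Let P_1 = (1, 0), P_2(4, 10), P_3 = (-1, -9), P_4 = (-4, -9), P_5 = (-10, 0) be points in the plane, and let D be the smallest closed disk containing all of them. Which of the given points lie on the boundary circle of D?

The minimum enclosing circle of a finite set is fixed by two of the points (as a diameter) or three (as a circumcircle).
The farthest pair is P_2–P_4 with squared distance 425. The circle on this segment as diameter has centre (0, 0.5) and r² = 425/4 = 106.25.
Check P_1: distance² to centre = 1.25 ≤ 106.25, so it lies inside.
All remaining points lie in this disk, and no smaller disk contains both endpoints, so this is the minimum enclosing circle.
The points at distance exactly r from the centre are P_2, P_4 — 2 points.

P_2, P_4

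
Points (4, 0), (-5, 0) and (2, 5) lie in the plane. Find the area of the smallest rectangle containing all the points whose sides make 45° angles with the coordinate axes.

54

In coordinates u = x + y, v = x − y the rectangle is axis-aligned; the map (x,y)→(u,v) scales areas by 2.
u-values: 4, -5, 7; range = 7 − (-5) = 12.
v-values: 4, -5, -3; range = 4 − (-5) = 9.
Area = (12 × 9) / 2 = 54.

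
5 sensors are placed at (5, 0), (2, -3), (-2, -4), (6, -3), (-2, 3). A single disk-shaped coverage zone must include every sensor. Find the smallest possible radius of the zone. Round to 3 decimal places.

The minimum enclosing circle is determined by three boundary points: (-2, -4), (6, -3), (-2, 3).
Their circumcentre is (1.625, -0.5) with r² = 25.390625.
The farthest remaining point (5, 0) is at distance² 11.640625 ≤ 25.390625.
r = √(25.390625) ≈ 5.039.

5.039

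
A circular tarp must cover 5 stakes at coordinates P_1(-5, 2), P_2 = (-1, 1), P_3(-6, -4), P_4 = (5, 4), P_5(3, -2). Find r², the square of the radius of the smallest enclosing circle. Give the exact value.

By Welzl's lemma the MEC is supported by two points (diametrically opposite) or three points (on a circumcircle).
The farthest pair is P_3–P_4 with squared distance 185. The circle on this segment as diameter has centre (-0.5, 0) and r² = 185/4 = 46.25.
Check P_1: distance² to centre = 24.25 ≤ 46.25, so it lies inside.
All remaining points lie in this disk, and no smaller disk contains both endpoints, so this is the minimum enclosing circle.

46.25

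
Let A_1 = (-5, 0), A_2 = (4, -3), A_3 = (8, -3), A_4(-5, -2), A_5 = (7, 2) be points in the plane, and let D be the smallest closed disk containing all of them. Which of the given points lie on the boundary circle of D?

The farthest pair is A_1–A_3 with squared distance 178. The circle on this segment as diameter has centre (1.5, -1.5) and r² = 178/4 = 44.5.
Check A_2: distance² to centre = 8.5 ≤ 44.5, so it lies inside.
All remaining points lie in this disk, and no smaller disk contains both endpoints, so this is the minimum enclosing circle.
The points at distance exactly r from the centre are A_1, A_3 — 2 points.

A_1, A_3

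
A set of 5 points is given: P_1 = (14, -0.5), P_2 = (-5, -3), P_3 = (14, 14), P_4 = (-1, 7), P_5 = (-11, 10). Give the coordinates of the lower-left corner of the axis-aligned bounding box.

x-range [-11, 14], y-range [-3, 14].
The lower-left corner is (-11, -3).

(-11, -3)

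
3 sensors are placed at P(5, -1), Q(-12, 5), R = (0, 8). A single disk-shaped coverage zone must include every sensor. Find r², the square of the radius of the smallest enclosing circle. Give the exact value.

81.25

Side lengths²: PQ² = 325, PR² = 106, QR² = 153.
Since PQ² = 325 ≥ 153 + 106 = 259, the angle opposite PQ is not acute, so the smallest enclosing circle has PQ as diameter.
Centre = midpoint of PQ = (-3.5, 2), r² = 325/4 = 81.25.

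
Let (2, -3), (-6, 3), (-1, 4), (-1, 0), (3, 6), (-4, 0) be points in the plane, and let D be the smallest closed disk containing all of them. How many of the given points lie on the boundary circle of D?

A smallest enclosing disk is always determined by at most three of the input points on its boundary.
The minimum enclosing circle is determined by three boundary points: (2, -3), (-6, 3), (3, 6).
Their circumcentre is (-8/13, 24/13) with r² = 5125/169.
The farthest remaining point (-4, 0) is at distance² 2512/169 ≤ 5125/169.
The points at distance exactly r from the centre are (2, -3), (-6, 3), (3, 6) — 3 points.

3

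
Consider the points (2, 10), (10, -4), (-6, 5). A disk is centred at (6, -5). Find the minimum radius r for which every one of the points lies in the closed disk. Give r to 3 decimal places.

The required radius is the distance from (6, -5) to the farthest point.
Squared distances: 241, 17, 244.
Maximum is 244, attained at (-6, 5).
r = √244 ≈ 15.620.

15.620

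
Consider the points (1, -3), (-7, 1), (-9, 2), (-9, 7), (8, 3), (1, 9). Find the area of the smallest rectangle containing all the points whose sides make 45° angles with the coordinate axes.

In coordinates u = x + y, v = x − y the rectangle is axis-aligned; the map (x,y)→(u,v) scales areas by 2.
u-values: -2, -6, -7, -2, 11, 10; range = 11 − (-7) = 18.
v-values: 4, -8, -11, -16, 5, -8; range = 5 − (-16) = 21.
Area = (18 × 21) / 2 = 189.

189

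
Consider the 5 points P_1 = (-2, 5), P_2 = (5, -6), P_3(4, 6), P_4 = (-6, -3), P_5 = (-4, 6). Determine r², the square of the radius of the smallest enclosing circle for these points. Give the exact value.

56.25

The minimum enclosing circle of a finite set is fixed by two of the points (as a diameter) or three (as a circumcircle).
The farthest pair is P_2–P_5 with squared distance 225. The circle on this segment as diameter has centre (0.5, 0) and r² = 225/4 = 56.25.
Check P_1: distance² to centre = 31.25 ≤ 56.25, so it lies inside.
All remaining points lie in this disk, and no smaller disk contains both endpoints, so this is the minimum enclosing circle.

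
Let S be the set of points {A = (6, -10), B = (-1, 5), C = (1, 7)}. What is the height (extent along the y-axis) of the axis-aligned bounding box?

max y = 7, min y = -10, so height = 17.

17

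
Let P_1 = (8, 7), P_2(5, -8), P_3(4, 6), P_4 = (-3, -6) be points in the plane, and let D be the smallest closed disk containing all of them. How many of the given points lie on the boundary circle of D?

The minimum enclosing circle of a finite set is fixed by two of the points (as a diameter) or three (as a circumcircle).
The minimum enclosing circle is determined by three boundary points: P_1, P_2, P_4.
Their circumcentre is (59/21, 5/21) with r² = 32045/441.
The farthest remaining point P_3 is at distance² 15266/441 ≤ 32045/441.
The points at distance exactly r from the centre are P_1, P_2, P_4 — 3 points.

3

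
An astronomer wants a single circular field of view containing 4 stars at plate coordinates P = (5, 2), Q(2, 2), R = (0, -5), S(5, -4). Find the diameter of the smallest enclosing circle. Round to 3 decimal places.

By Welzl's lemma the MEC is supported by two points (diametrically opposite) or three points (on a circumcircle).
The farthest pair is P–R with squared distance 74. The circle on this segment as diameter has centre (2.5, -1.5) and r² = 74/4 = 18.5.
Check Q: distance² to centre = 12.5 ≤ 18.5, so it lies inside.
All remaining points lie in this disk, and no smaller disk contains both endpoints, so this is the minimum enclosing circle.
Diameter = 2r = 2√(18.5) ≈ 8.602.

8.602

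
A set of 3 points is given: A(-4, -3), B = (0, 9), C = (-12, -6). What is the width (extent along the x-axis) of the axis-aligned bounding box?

12

max x = 0, min x = -12, so width = 12.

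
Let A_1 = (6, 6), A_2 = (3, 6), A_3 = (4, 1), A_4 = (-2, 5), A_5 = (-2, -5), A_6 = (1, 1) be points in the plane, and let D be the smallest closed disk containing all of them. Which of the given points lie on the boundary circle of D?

A_1, A_5

The farthest pair is A_1–A_5 with squared distance 185. The circle on this segment as diameter has centre (2, 0.5) and r² = 185/4 = 46.25.
Check A_2: distance² to centre = 31.25 ≤ 46.25, so it lies inside.
All remaining points lie in this disk, and no smaller disk contains both endpoints, so this is the minimum enclosing circle.
The points at distance exactly r from the centre are A_1, A_5 — 2 points.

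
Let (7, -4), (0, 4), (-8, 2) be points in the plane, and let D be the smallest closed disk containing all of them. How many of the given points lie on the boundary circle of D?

2

Call the three points A, B, C in the order given.
Side lengths²: AB² = 113, AC² = 261, BC² = 68.
Since AC² = 261 ≥ 113 + 68 = 181, the angle opposite AC is not acute, so the smallest enclosing circle has AC as diameter.
Centre = midpoint of AC = (-0.5, -1), r² = 261/4 = 65.25.
The points at distance exactly r from the centre are (7, -4), (-8, 2) — 2 points.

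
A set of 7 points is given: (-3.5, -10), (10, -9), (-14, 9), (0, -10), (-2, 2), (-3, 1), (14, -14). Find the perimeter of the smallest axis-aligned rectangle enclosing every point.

Width = max x − min x = 14 − (-14) = 28.
Height = max y − min y = 9 − (-14) = 23.
Perimeter = 2(28 + 23) = 102.

102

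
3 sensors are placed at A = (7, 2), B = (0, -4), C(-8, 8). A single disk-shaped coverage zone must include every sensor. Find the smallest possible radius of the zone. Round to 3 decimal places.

Side lengths²: AB² = 85, AC² = 261, BC² = 208.
Since AC² = 261 < 208 + 85 = 293, the triangle is acute, so the smallest enclosing circle is the circumcircle.
Circumcentre = (-19/22, 45/11), r² = 32045/484.
r = √(32045/484) ≈ 8.137.

8.137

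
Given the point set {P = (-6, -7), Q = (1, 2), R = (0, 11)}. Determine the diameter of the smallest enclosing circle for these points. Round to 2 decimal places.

Side lengths²: PQ² = 130, PR² = 360, QR² = 82.
Since PR² = 360 ≥ 130 + 82 = 212, the angle opposite PR is not acute, so the smallest enclosing circle has PR as diameter.
Centre = midpoint of PR = (-3, 2), r² = 360/4 = 90.
Diameter = 2r = 2√90 ≈ 18.97.

18.97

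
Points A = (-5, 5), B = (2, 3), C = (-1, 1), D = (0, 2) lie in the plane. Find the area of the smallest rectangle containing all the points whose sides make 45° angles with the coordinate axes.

22.5

In coordinates u = x + y, v = x − y the rectangle is axis-aligned; the map (x,y)→(u,v) scales areas by 2.
u-values: 0, 5, 0, 2; range = 5 − 0 = 5.
v-values: -10, -1, -2, -2; range = -1 − (-10) = 9.
Area = (5 × 9) / 2 = 22.5.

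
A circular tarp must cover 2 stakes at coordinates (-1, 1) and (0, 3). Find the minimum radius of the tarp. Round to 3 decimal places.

1.118

The smallest circle enclosing two points has them as diameter endpoints.
Centre = midpoint = (-0.5, 2); r² = |(-1, 1)−(0, 3)|²/4 = 5/4 = 1.25.
r = √(1.25) ≈ 1.118.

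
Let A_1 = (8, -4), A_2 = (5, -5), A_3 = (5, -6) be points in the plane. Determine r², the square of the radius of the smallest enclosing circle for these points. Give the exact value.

3.25

Side lengths²: A_1A_2² = 10, A_1A_3² = 13, A_2A_3² = 1.
Since A_1A_3² = 13 ≥ 10 + 1 = 11, the angle opposite A_1A_3 is not acute, so the smallest enclosing circle has A_1A_3 as diameter.
Centre = midpoint of A_1A_3 = (6.5, -5), r² = 13/4 = 3.25.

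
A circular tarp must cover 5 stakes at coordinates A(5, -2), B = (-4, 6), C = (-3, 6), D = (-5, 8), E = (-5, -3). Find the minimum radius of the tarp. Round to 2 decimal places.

By Welzl's lemma the MEC is supported by two points (diametrically opposite) or three points (on a circumcircle).
The minimum enclosing circle is determined by three boundary points: A, D, E.
Their circumcentre is (-0.5, 2.5) with r² = 50.5.
The farthest remaining point B is at distance² 24.5 ≤ 50.5.
r = √(50.5) ≈ 7.11.

7.11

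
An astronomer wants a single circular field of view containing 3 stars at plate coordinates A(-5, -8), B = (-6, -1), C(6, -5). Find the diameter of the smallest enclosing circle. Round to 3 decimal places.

12.748

Side lengths²: AB² = 50, AC² = 130, BC² = 160.
Since BC² = 160 < 130 + 50 = 180, the triangle is acute, so the smallest enclosing circle is the circumcircle.
Circumcentre = (-0.25, -3.75), r² = 40.625.
Diameter = 2r = 2√(40.625) ≈ 12.748.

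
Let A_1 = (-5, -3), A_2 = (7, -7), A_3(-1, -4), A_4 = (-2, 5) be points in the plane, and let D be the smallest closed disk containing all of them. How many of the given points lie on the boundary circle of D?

The minimum enclosing circle of a finite set is fixed by two of the points (as a diameter) or three (as a circumcircle).
The minimum enclosing circle is determined by three boundary points: A_1, A_2, A_4.
Their circumcentre is (41/18, -7/6) with r² = 9125/162.
The farthest remaining point A_3 is at distance² 3041/162 ≤ 9125/162.
The points at distance exactly r from the centre are A_1, A_2, A_4 — 3 points.

3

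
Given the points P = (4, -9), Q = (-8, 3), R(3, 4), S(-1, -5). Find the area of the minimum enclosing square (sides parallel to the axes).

The bounding box has width 12 and height 13.
An axis-aligned square enclosing the set must have side ≥ max(width, height).
So the minimum side is max(12, 13) = 13.
Area = 13² = 169.

169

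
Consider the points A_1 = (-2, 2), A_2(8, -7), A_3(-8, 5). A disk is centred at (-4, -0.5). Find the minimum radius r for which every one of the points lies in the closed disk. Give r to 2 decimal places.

13.65

The required radius is the distance from (-4, -0.5) to the farthest point.
Squared distances: 10.25, 186.25, 46.25.
Maximum is 186.25, attained at A_2.
r = √(186.25) ≈ 13.65.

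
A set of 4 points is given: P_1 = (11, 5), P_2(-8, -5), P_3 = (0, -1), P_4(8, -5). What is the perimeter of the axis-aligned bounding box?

Width = max x − min x = 11 − (-8) = 19.
Height = max y − min y = 5 − (-5) = 10.
Perimeter = 2(19 + 10) = 58.

58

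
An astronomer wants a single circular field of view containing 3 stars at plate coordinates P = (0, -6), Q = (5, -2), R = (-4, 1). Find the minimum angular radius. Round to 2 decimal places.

Side lengths²: PQ² = 41, PR² = 65, QR² = 90.
Since QR² = 90 < 65 + 41 = 106, the triangle is acute, so the smallest enclosing circle is the circumcircle.
Circumcentre = (9/34, -41/34), r² = 13325/578.
r = √(13325/578) ≈ 4.80.

4.80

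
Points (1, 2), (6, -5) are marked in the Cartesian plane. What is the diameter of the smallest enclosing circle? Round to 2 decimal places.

The smallest circle enclosing two points has them as diameter endpoints.
Centre = midpoint = (3.5, -1.5); r² = |(1, 2)−(6, -5)|²/4 = 74/4 = 18.5.
Diameter = 2r = 2√(18.5) ≈ 8.60.

8.60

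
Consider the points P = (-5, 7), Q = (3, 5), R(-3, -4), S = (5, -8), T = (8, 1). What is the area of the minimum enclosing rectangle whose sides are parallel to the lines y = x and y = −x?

In coordinates u = x + y, v = x − y the rectangle is axis-aligned; the map (x,y)→(u,v) scales areas by 2.
u-values: 2, 8, -7, -3, 9; range = 9 − (-7) = 16.
v-values: -12, -2, 1, 13, 7; range = 13 − (-12) = 25.
Area = (16 × 25) / 2 = 200.

200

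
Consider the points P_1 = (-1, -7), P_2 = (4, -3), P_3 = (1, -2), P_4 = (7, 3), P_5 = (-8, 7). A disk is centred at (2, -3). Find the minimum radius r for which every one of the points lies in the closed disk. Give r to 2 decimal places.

14.14

The required radius is the distance from (2, -3) to the farthest point.
Squared distances: 25, 4, 2, 61, 200.
Maximum is 200, attained at P_5.
r = √200 ≈ 14.14.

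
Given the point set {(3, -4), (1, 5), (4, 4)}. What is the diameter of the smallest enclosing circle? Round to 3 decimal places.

Call the three points A, B, C in the order given.
Side lengths²: AB² = 85, AC² = 65, BC² = 10.
Since AB² = 85 ≥ 65 + 10 = 75, the angle opposite AB is not acute, so the smallest enclosing circle has AB as diameter.
Centre = midpoint of AB = (2, 0.5), r² = 85/4 = 21.25.
Diameter = 2r = 2√(21.25) ≈ 9.220.

9.220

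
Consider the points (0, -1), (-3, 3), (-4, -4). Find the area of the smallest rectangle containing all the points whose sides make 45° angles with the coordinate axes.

28

In coordinates u = x + y, v = x − y the rectangle is axis-aligned; the map (x,y)→(u,v) scales areas by 2.
u-values: -1, 0, -8; range = 0 − (-8) = 8.
v-values: 1, -6, 0; range = 1 − (-6) = 7.
Area = (8 × 7) / 2 = 28.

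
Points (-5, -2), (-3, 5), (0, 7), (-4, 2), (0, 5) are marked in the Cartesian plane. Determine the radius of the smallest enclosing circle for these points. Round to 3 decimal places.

The minimum enclosing circle of a finite set is fixed by two of the points (as a diameter) or three (as a circumcircle).
The farthest pair is (-5, -2)–(0, 7) with squared distance 106. The circle on this segment as diameter has centre (-2.5, 2.5) and r² = 106/4 = 26.5.
Check (-3, 5): distance² to centre = 6.5 ≤ 26.5, so it lies inside.
All remaining points lie in this disk, and no smaller disk contains both endpoints, so this is the minimum enclosing circle.
r = √(26.5) ≈ 5.148.

5.148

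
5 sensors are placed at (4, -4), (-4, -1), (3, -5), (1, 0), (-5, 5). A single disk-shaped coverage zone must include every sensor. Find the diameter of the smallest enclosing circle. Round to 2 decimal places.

12.81

By Welzl's lemma the MEC is supported by two points (diametrically opposite) or three points (on a circumcircle).
The farthest pair is (3, -5)–(-5, 5) with squared distance 164. The circle on this segment as diameter has centre (-1, 0) and r² = 164/4 = 41.
Check (4, -4): distance² to centre = 41 ≤ 41, so it lies inside.
All remaining points lie in this disk, and no smaller disk contains both endpoints, so this is the minimum enclosing circle.
Diameter = 2r = 2√41 ≈ 12.81.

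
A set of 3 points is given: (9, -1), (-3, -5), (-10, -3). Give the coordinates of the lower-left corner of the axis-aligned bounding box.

x-range [-10, 9], y-range [-5, -1].
The lower-left corner is (-10, -5).

(-10, -5)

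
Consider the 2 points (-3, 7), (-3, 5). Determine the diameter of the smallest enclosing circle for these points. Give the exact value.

2

The smallest circle enclosing two points has them as diameter endpoints.
Centre = midpoint = (-3, 6); r² = |(-3, 7)−(-3, 5)|²/4 = 4/4 = 1.
Diameter = 2r = 2√1 = 2.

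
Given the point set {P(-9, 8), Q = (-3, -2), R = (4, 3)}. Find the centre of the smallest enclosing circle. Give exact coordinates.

Side lengths²: PQ² = 136, PR² = 194, QR² = 74.
Since PR² = 194 < 136 + 74 = 210, the triangle is acute, so the smallest enclosing circle is the circumcircle.
Circumcentre = (-2.7, 4.98), r² = 48.8104.
Centre = (-2.7, 4.98).

(-2.7, 4.98)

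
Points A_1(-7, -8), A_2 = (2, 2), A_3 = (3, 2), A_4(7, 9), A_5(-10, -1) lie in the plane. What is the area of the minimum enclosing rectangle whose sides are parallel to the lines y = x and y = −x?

155

In coordinates u = x + y, v = x − y the rectangle is axis-aligned; the map (x,y)→(u,v) scales areas by 2.
u-values: -15, 4, 5, 16, -11; range = 16 − (-15) = 31.
v-values: 1, 0, 1, -2, -9; range = 1 − (-9) = 10.
Area = (31 × 10) / 2 = 155.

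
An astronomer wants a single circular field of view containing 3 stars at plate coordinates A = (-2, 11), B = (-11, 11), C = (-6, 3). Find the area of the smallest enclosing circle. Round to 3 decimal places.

Side lengths²: AB² = 81, AC² = 80, BC² = 89.
Since BC² = 89 < 81 + 80 = 161, the triangle is acute, so the smallest enclosing circle is the circumcircle.
Circumcentre = (-6.5, 8.25), r² = 27.8125.
Area = π·r² = π·27.8125 ≈ 87.376.

87.376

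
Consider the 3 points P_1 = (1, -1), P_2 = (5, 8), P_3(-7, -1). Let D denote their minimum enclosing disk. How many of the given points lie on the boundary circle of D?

2

Side lengths²: P_1P_2² = 97, P_1P_3² = 64, P_2P_3² = 225.
Since P_2P_3² = 225 ≥ 97 + 64 = 161, the angle opposite P_2P_3 is not acute, so the smallest enclosing circle has P_2P_3 as diameter.
Centre = midpoint of P_2P_3 = (-1, 3.5), r² = 225/4 = 56.25.
The points at distance exactly r from the centre are P_2, P_3 — 2 points.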